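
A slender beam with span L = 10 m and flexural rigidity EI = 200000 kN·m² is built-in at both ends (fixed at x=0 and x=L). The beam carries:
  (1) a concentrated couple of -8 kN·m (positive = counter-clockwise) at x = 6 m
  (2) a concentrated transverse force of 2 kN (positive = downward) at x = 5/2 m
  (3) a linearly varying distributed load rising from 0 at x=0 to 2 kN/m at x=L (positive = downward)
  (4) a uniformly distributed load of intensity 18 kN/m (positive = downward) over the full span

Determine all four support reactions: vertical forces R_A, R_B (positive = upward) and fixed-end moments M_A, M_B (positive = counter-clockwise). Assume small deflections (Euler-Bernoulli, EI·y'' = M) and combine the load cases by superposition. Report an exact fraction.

Load 1 — applied couple M₀=-8 kN·m at a=6 m (b=L-a=4):
  R_A = 6M₀ab/L³ = 6·(-8)·6·4/10³ = -144/125 kN
  M_A = M₀b(2a-b)/L² = (-8)·4·(2·6-4)/10² = -64/25 kN·m
  R_B = -6M₀ab/L³ = -6·(-8)·6·4/10³ = 144/125 kN
  M_B = M₀a(2b-a)/L² = (-8)·6·(2·4-6)/10² = -24/25 kN·m
Load 2 — point force P=2 kN at a=5/2 m (b=L-a=15/2):
  R_A = Pb²(3a+b)/L³ = 2·(15/2)²·(3·(5/2)+(15/2))/10³ = 27/16 kN
  M_A = Pab²/L² = 2·(5/2)·(15/2)²/10² = 45/16 kN·m
  R_B = Pa²(a+3b)/L³ = 2·(5/2)²·((5/2)+3·(15/2))/10³ = 5/16 kN
  M_B = -Pa²b/L² = -2·(5/2)²·(15/2)/10² = -15/16 kN·m
Load 3 — triangular load w₀=2 kN/m (0→w₀ over full span):
  R_A = 3w₀L/20 = 3·2·10/20 = 3 kN
  M_A = w₀L²/30 = 2·10²/30 = 20/3 kN·m
  R_B = 7w₀L/20 = 7·2·10/20 = 7 kN
  M_B = -w₀L²/20 = -2·10²/20 = -10 kN·m
Load 4 — uniform load w=18 kN/m over full span:
  R_A = wL/2 = 18·10/2 = 90 kN
  M_A = wL²/12 = 18·10²/12 = 150 kN·m
  R_B = wL/2 = 18·10/2 = 90 kN
  M_B = -wL²/12 = -18·10²/12 = -150 kN·m
Superposition: R_A = 187071/2000 kN, M_A = 188303/1200 kN·m, R_B = 196929/2000 kN, M_B = -64759/400 kN·m

R_A = 187071/2000 kN, M_A = 188303/1200 kN·m, R_B = 196929/2000 kN, M_B = -64759/400 kN·m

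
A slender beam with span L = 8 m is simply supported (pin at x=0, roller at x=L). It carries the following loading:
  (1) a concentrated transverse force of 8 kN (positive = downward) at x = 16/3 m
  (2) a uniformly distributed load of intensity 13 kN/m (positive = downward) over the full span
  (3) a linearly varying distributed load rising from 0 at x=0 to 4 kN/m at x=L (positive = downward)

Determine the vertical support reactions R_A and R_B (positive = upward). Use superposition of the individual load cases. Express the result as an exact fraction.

Load 1 — point force P=8 kN at a=16/3 m (b=L-a=8/3):
  R_A = Pb/L = 8·(8/3)/8 = 8/3 kN
  R_B = Pa/L = 8·(16/3)/8 = 16/3 kN
Load 2 — uniform load w=13 kN/m over full span:
  R_A = wL/2 = 13·8/2 = 52 kN
  R_B = wL/2 = 13·8/2 = 52 kN
Load 3 — triangular load w₀=4 kN/m (0→w₀ over full span):
  R_A = w₀L/6 = 4·8/6 = 16/3 kN
  R_B = w₀L/3 = 4·8/3 = 32/3 kN
Superposition: R_A = 60 kN, R_B = 68 kN

R_A = 60 kN, R_B = 68 kN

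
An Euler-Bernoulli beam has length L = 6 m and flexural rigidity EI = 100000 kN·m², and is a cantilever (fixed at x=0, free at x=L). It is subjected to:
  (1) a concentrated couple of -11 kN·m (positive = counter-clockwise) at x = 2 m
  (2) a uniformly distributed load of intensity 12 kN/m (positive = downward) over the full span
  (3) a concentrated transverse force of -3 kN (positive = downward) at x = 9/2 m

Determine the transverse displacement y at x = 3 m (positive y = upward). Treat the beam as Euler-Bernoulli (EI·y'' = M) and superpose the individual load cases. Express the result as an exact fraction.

y(3) = -2741/400000 m

Load 1 — applied couple M₀=-11 kN·m at a=2 m (b=L-a=4):
  y_1 = M₀a(2x-a)/(2EI)  [x>a] = (-11)·2·(2·3-2)/(2·100000) = -11/25000 m
Load 2 — uniform load w=12 kN/m over full span:
  y_2 = -wx²(x²-4Lx+6L²)/(24EI) = -12·3²·(3²-4·6·3+6·6²)/(24·100000) = -1377/200000 m
Load 3 — point force P=-3 kN at a=9/2 m (b=L-a=3/2):
  y_3 = -Px²(3a-x)/(6EI)  [x≤a] = -(-3)·3²·(3·(9/2)-3)/(6·100000) = 189/400000 m
Superposition: y = Σ y_i = -2741/400000 m ≈ -0.006853 m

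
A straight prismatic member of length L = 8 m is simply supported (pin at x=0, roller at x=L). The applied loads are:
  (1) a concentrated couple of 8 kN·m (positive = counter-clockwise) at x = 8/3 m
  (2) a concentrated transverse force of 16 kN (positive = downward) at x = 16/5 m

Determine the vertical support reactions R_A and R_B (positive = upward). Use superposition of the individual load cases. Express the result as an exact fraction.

Load 1 — applied couple M₀=8 kN·m at a=8/3 m (b=L-a=16/3):
  R_A = M₀/L = 8/8 = 1 kN
  R_B = -M₀/L = -8/8 = -1 kN
Load 2 — point force P=16 kN at a=16/5 m (b=L-a=24/5):
  R_A = Pb/L = 16·(24/5)/8 = 48/5 kN
  R_B = Pa/L = 16·(16/5)/8 = 32/5 kN
Superposition: R_A = 53/5 kN, R_B = 27/5 kN

R_A = 53/5 kN, R_B = 27/5 kN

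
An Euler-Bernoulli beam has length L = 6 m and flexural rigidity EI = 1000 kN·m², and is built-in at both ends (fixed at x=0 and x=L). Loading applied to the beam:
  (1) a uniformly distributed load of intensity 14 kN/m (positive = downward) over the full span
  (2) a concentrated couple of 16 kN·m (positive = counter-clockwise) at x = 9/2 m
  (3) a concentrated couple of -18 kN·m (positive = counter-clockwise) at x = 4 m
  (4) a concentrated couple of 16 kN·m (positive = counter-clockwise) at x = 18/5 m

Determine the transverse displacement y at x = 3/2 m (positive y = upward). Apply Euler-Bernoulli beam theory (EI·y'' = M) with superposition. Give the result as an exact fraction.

Load 1 — uniform load w=14 kN/m over full span:
  y_1 = -wx²(L-x)²/(24EI) = -14·(3/2)²·(6-(3/2))²/(24·1000) = -1701/64000 m
Load 2 — applied couple M₀=16 kN·m at a=9/2 m (b=L-a=3/2):
  y_2 = (R_Ax³/6 - M_Ax²/2)/EI  [x≤a] with R_A=3, M_A=5 = (3·(3/2)³/6 - 5·(3/2)²/2)/1000 = -63/16000 m
Load 3 — applied couple M₀=-18 kN·m at a=4 m (b=L-a=2):
  y_3 = (R_Ax³/6 - M_Ax²/2)/EI  [x≤a] with R_A=-4, M_A=-6 = ((-4)·(3/2)³/6 - (-6)·(3/2)²/2)/1000 = 9/2000 m
Load 4 — applied couple M₀=16 kN·m at a=18/5 m (b=L-a=12/5):
  y_4 = (R_Ax³/6 - M_Ax²/2)/EI  [x≤a] with R_A=96/25, M_A=128/25 = ((96/25)·(3/2)³/6 - (128/25)·(3/2)²/2)/1000 = -9/2500 m
Superposition: y = Σ y_i = -9477/320000 m ≈ -0.029616 m

y(3/2) = -9477/320000 m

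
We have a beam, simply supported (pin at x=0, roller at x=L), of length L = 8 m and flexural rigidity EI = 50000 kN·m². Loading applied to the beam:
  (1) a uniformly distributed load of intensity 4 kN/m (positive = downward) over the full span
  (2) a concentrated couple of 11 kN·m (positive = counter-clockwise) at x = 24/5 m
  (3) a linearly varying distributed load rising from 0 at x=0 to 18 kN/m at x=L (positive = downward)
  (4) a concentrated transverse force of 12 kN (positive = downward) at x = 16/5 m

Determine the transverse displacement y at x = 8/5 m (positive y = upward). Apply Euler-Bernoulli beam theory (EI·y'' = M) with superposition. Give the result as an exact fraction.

Load 1 — uniform load w=4 kN/m over full span:
  y_1 = -wx(L³-2Lx²+x³)/(24EI) = -4·(8/5)·(8³-2·8·(8/5)²+(8/5)³)/(24·50000) = -14848/5859375 m
Load 2 — applied couple M₀=11 kN·m at a=24/5 m (b=L-a=16/5):
  y_2 = (M₀x³/(6L)+C₁x)/EI  [x≤a] with C₁=M₀(3b²-L²)/(6L)=-572/75 = (11·(8/5)³/(6·8)+(-572/75)·(8/5))/50000 = -88/390625 m
Load 3 — triangular load w₀=18 kN/m (0→w₀ over full span):
  y_3 = -w₀x(7L⁴-10L²x²+3x⁴)/(360LEI) = -18·(8/5)·(7·8⁴-10·8²·(8/5)²+3·(8/5)⁴)/(360·8·50000) = -264192/48828125 m
Load 4 — point force P=12 kN at a=16/5 m (b=L-a=24/5):
  y_4 = -Pbx(L²-b²-x²)/(6LEI)  [x≤a] = -12·(24/5)·(8/5)·(8²-(24/5)²-(8/5)²)/(6·8·50000) = -576/390625 m
Superposition: y = Σ y_i = -1412776/146484375 m ≈ -0.009645 m

y(8/5) = -1412776/146484375 m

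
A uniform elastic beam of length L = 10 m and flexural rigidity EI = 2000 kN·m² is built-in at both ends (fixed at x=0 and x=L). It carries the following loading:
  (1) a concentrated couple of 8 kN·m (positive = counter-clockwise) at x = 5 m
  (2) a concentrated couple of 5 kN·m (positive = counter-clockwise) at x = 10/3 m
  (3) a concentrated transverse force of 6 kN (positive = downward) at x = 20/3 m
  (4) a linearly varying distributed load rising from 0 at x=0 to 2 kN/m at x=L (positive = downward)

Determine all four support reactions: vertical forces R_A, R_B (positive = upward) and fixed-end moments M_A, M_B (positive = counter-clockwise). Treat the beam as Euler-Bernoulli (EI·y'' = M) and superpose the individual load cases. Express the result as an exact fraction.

R_A = 289/45 kN, M_A = 118/9 kN·m, R_B = 431/45 kN, M_B = -137/9 kN·m

Load 1 — applied couple M₀=8 kN·m at a=5 m (b=L-a=5):
  R_A = 6M₀ab/L³ = 6·8·5·5/10³ = 6/5 kN
  M_A = M₀b(2a-b)/L² = 8·5·(2·5-5)/10² = 2 kN·m
  R_B = -6M₀ab/L³ = -6·8·5·5/10³ = -6/5 kN
  M_B = M₀a(2b-a)/L² = 8·5·(2·5-5)/10² = 2 kN·m
Load 2 — applied couple M₀=5 kN·m at a=10/3 m (b=L-a=20/3):
  R_A = 6M₀ab/L³ = 6·5·(10/3)·(20/3)/10³ = 2/3 kN
  M_A = M₀b(2a-b)/L² = 5·(20/3)·(2·(10/3)-(20/3))/10² = 0 kN·m
  R_B = -6M₀ab/L³ = -6·5·(10/3)·(20/3)/10³ = -2/3 kN
  M_B = M₀a(2b-a)/L² = 5·(10/3)·(2·(20/3)-(10/3))/10² = 5/3 kN·m
Load 3 — point force P=6 kN at a=20/3 m (b=L-a=10/3):
  R_A = Pb²(3a+b)/L³ = 6·(10/3)²·(3·(20/3)+(10/3))/10³ = 14/9 kN
  M_A = Pab²/L² = 6·(20/3)·(10/3)²/10² = 40/9 kN·m
  R_B = Pa²(a+3b)/L³ = 6·(20/3)²·((20/3)+3·(10/3))/10³ = 40/9 kN
  M_B = -Pa²b/L² = -6·(20/3)²·(10/3)/10² = -80/9 kN·m
Load 4 — triangular load w₀=2 kN/m (0→w₀ over full span):
  R_A = 3w₀L/20 = 3·2·10/20 = 3 kN
  M_A = w₀L²/30 = 2·10²/30 = 20/3 kN·m
  R_B = 7w₀L/20 = 7·2·10/20 = 7 kN
  M_B = -w₀L²/20 = -2·10²/20 = -10 kN·m
Superposition: R_A = 289/45 kN, M_A = 118/9 kN·m, R_B = 431/45 kN, M_B = -137/9 kN·m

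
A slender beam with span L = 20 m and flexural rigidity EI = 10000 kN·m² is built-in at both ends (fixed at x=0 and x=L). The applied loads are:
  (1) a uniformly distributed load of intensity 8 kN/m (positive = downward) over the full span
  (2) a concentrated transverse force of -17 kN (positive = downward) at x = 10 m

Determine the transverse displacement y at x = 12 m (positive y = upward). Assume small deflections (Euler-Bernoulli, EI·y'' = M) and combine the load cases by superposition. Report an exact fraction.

Load 1 — uniform load w=8 kN/m over full span:
  y_1 = -wx²(L-x)²/(24EI) = -8·12²·(20-12)²/(24·10000) = -192/625 m
Load 2 — point force P=-17 kN at a=10 m (b=L-a=10):
  y_2 = -Pa²(L-x)²(3bL-(3b+a)(L-x))/(6L³EI)  [x>a] = -(-17)·10²·(20-12)²·(3·10·20-(3·10+10)·(20-12))/(6·20³·10000) = 119/1875 m
Superposition: y = Σ y_i = -457/1875 m ≈ -0.243733 m

y(12) = -457/1875 m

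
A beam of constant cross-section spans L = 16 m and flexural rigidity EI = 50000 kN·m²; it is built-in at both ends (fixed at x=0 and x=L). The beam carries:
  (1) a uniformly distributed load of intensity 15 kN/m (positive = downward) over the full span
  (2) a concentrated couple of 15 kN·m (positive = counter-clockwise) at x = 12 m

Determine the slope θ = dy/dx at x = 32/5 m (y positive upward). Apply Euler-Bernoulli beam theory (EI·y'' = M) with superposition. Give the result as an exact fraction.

θ(32/5) = -3177/625000 rad

Load 1 — uniform load w=15 kN/m over full span:
  θ_1 = -wx(L-x)(L-2x)/(12EI) = -15·(32/5)·(16-(32/5))·(16-2·(32/5))/(12·50000) = -384/78125 rad
Load 2 — applied couple M₀=15 kN·m at a=12 m (b=L-a=4):
  θ_2 = (R_Ax²/2 - M_Ax)/EI  [x≤a] with R_A=135/128, M_A=75/16 = ((135/128)·(32/5)²/2 - (75/16)·(32/5))/50000 = -21/125000 rad
Superposition: θ = Σ θ_i = -3177/625000 rad ≈ -0.005083 rad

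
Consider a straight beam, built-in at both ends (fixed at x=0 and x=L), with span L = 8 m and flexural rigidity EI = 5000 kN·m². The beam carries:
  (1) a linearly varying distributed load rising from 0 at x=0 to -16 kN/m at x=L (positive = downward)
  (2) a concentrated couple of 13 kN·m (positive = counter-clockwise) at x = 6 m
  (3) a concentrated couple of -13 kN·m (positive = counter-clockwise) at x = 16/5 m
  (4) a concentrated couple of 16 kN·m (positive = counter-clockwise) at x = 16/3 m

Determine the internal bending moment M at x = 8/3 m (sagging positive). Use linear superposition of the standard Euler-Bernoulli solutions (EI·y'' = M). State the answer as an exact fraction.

M(8/3) = -415867/32400 kN·m

Load 1 — triangular load w₀=-16 kN/m (0→w₀ over full span):
  M_1 = 3w₀Lx/20 - w₀L²/30 - w₀x³/(6L) = 3·(-16)·8·(8/3)/20 - (-16)·8²/30 - (-16)·(8/3)³/(6·8) = -4352/405 kN·m
Load 2 — applied couple M₀=13 kN·m at a=6 m (b=L-a=2):
  M_2 = R_Ax - M_A  [x≤a] with R_A=117/64, M_A=65/16 = (117/64)·(8/3) - (65/16) = 13/16 kN·m
Load 3 — applied couple M₀=-13 kN·m at a=16/5 m (b=L-a=24/5):
  M_3 = R_Ax - M_A  [x≤a] with R_A=-117/50, M_A=-39/25 = (-117/50)·(8/3) - (-39/25) = -117/25 kN·m
Load 4 — applied couple M₀=16 kN·m at a=16/3 m (b=L-a=8/3):
  M_4 = R_Ax - M_A  [x≤a] with R_A=8/3, M_A=16/3 = (8/3)·(8/3) - (16/3) = 16/9 kN·m
Superposition: M = Σ M_i = -415867/32400 kN·m ≈ -12.835401 kN·m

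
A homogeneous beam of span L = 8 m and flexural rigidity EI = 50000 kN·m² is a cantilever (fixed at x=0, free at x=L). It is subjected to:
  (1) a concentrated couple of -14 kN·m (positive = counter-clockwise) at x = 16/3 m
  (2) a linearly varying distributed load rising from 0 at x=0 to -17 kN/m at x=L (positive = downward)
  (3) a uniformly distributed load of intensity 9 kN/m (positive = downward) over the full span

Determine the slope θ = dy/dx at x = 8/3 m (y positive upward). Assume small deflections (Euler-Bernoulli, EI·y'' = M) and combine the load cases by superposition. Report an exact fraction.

θ(8/3) = 2309/759375 rad

Load 1 — applied couple M₀=-14 kN·m at a=16/3 m (b=L-a=8/3):
  θ_1 = M₀x/EI  [x≤a] = (-14)·(8/3)/50000 = -7/9375 rad
Load 2 — triangular load w₀=-17 kN/m (0→w₀ over full span):
  θ_2 = (w₀Lx²/4-w₀L²x/3-w₀x⁴/(24L))/EI = ((-17)·8·(8/3)²/4-(-17)·8²·(8/3)/3-(-17)·(8/3)⁴/(24·8))/50000 = 11084/759375 rad
Load 3 — uniform load w=9 kN/m over full span:
  θ_3 = -wx(x²-3Lx+3L²)/(6EI) = -9·(8/3)·((8/3)²-3·8·(8/3)+3·8²)/(6·50000) = -304/28125 rad
Superposition: θ = Σ θ_i = 2309/759375 rad ≈ 0.003041 rad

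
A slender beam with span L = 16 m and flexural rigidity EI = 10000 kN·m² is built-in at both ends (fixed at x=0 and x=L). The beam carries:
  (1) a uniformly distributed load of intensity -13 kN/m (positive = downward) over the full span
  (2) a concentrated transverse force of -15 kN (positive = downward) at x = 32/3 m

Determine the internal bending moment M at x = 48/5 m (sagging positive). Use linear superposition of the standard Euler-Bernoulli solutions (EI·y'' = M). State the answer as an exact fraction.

M(48/5) = -31856/225 kN·m

Load 1 — uniform load w=-13 kN/m over full span:
  M_1 = wLx/2 - wL²/12 - wx²/2 = (-13)·16·(48/5)/2 - (-13)·16²/12 - (-13)·(48/5)²/2 = -9152/75 kN·m
Load 2 — point force P=-15 kN at a=32/3 m (b=L-a=16/3):
  M_2 = Pb²(3a+b)x/L³ - Pab²/L²  [x≤a] = (-15)·(16/3)²·(3·(32/3)+(16/3))·(48/5)/16³ - (-15)·(32/3)·(16/3)²/16² = -176/9 kN·m
Superposition: M = Σ M_i = -31856/225 kN·m ≈ -141.582222 kN·m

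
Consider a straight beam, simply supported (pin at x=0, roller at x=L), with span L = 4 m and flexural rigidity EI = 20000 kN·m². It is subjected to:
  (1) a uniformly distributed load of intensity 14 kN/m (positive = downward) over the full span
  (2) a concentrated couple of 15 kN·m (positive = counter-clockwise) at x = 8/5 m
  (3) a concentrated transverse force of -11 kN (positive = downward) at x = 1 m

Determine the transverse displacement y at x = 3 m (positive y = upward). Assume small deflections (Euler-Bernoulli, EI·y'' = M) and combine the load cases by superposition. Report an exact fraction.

y(3) = -2671/2400000 m

Load 1 — uniform load w=14 kN/m over full span:
  y_1 = -wx(L³-2Lx²+x³)/(24EI) = -14·3·(4³-2·4·3²+3³)/(24·20000) = -133/80000 m
Load 2 — applied couple M₀=15 kN·m at a=8/5 m (b=L-a=12/5):
  y_2 = (M₀x³/(6L)-M₀(x-a)²/2+C₁x)/EI  [x>a] with C₁=M₀(3b²-L²)/(6L)=4/5 = (15·3³/(6·4)-15·(3-(8/5))²/2+(4/5)·3)/20000 = 183/800000 m
Load 3 — point force P=-11 kN at a=1 m (b=L-a=3):
  y_3 = -Pa(L-x)(2Lx-a²-x²)/(6LEI)  [x>a] = -(-11)·1·(4-3)·(2·4·3-1²-3²)/(6·4·20000) = 77/240000 m
Superposition: y = Σ y_i = -2671/2400000 m ≈ -0.001113 m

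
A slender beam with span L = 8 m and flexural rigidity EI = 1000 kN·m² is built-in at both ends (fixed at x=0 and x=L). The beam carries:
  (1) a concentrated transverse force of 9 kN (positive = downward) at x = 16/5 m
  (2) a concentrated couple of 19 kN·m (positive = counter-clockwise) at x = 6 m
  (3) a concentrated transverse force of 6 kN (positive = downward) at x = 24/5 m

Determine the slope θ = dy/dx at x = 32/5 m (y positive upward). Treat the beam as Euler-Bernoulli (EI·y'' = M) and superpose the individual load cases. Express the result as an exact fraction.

θ(32/5) = 17349/781250 rad

Load 1 — point force P=9 kN at a=16/5 m (b=L-a=24/5):
  θ_1 = Pa²(L-x)(2bL-(3b+a)(L-x))/(2L³EI)  [x>a] = 9·(16/5)²·(8-(32/5))·(2·(24/5)·8-(3·(24/5)+(16/5))·(8-(32/5)))/(2·8³·1000) = 2736/390625 rad
Load 2 — applied couple M₀=19 kN·m at a=6 m (b=L-a=2):
  θ_2 = (R_Ax²/2 - M_Ax - M₀(x-a))/EI  [x>a] with R_A=171/64, M_A=95/16 = ((171/64)·(32/5)²/2 - (95/16)·(32/5) - 19·((32/5)-6))/1000 = 57/6250 rad
Load 3 — point force P=6 kN at a=24/5 m (b=L-a=16/5):
  θ_3 = Pa²(L-x)(2bL-(3b+a)(L-x))/(2L³EI)  [x>a] = 6·(24/5)²·(8-(32/5))·(2·(16/5)·8-(3·(16/5)+(24/5))·(8-(32/5)))/(2·8³·1000) = 2376/390625 rad
Superposition: θ = Σ θ_i = 17349/781250 rad ≈ 0.022207 rad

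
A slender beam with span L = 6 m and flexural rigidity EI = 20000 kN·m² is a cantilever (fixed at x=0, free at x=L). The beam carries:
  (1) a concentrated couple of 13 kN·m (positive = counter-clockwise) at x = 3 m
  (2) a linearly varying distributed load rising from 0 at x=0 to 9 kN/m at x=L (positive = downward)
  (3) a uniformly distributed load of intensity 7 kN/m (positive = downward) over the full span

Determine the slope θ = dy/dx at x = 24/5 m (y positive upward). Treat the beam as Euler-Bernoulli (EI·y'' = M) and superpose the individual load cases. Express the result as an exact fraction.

θ(24/5) = -282201/12500000 rad

Load 1 — applied couple M₀=13 kN·m at a=3 m (b=L-a=3):
  θ_1 = M₀a/EI  [x>a] = 13·3/20000 = 39/20000 rad
Load 2 — triangular load w₀=9 kN/m (0→w₀ over full span):
  θ_2 = (w₀Lx²/4-w₀L²x/3-w₀x⁴/(24L))/EI = (9·6·(24/5)²/4-9·6²·(24/5)/3-9·(24/5)⁴/(24·6))/20000 = -4698/390625 rad
Load 3 — uniform load w=7 kN/m over full span:
  θ_3 = -wx(x²-3Lx+3L²)/(6EI) = -7·(24/5)·((24/5)²-3·6·(24/5)+3·6²)/(6·20000) = -1953/156250 rad
Superposition: θ = Σ θ_i = -282201/12500000 rad ≈ -0.022576 rad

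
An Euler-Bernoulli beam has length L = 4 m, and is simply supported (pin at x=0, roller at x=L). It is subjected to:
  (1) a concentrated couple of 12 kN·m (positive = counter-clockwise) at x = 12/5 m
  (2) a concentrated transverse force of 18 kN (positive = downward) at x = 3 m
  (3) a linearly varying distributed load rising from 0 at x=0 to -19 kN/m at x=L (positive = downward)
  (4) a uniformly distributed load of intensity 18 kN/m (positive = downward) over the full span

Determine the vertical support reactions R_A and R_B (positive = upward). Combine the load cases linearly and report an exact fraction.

R_A = 185/6 kN, R_B = 127/6 kN

Load 1 — applied couple M₀=12 kN·m at a=12/5 m (b=L-a=8/5):
  R_A = M₀/L = 12/4 = 3 kN
  R_B = -M₀/L = -12/4 = -3 kN
Load 2 — point force P=18 kN at a=3 m (b=L-a=1):
  R_A = Pb/L = 18·1/4 = 9/2 kN
  R_B = Pa/L = 18·3/4 = 27/2 kN
Load 3 — triangular load w₀=-19 kN/m (0→w₀ over full span):
  R_A = w₀L/6 = (-19)·4/6 = -38/3 kN
  R_B = w₀L/3 = (-19)·4/3 = -76/3 kN
Load 4 — uniform load w=18 kN/m over full span:
  R_A = wL/2 = 18·4/2 = 36 kN
  R_B = wL/2 = 18·4/2 = 36 kN
Superposition: R_A = 185/6 kN, R_B = 127/6 kN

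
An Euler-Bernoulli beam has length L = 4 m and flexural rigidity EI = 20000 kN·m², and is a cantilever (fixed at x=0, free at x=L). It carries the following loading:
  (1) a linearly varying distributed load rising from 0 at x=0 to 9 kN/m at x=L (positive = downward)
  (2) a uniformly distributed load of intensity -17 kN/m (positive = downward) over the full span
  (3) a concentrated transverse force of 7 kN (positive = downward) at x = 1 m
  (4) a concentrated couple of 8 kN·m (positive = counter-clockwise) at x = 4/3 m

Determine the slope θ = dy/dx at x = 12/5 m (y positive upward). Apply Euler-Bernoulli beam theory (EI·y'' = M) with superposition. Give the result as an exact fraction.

Load 1 — triangular load w₀=9 kN/m (0→w₀ over full span):
  θ_1 = (w₀Lx²/4-w₀L²x/3-w₀x⁴/(24L))/EI = (9·4·(12/5)²/4-9·4²·(12/5)/3-9·(12/5)⁴/(24·4))/20000 = -5193/1562500 rad
Load 2 — uniform load w=-17 kN/m over full span:
  θ_2 = -wx(x²-3Lx+3L²)/(6EI) = -(-17)·(12/5)·((12/5)²-3·4·(12/5)+3·4²)/(6·20000) = 663/78125 rad
Load 3 — point force P=7 kN at a=1 m (b=L-a=3):
  θ_3 = -Pa²/(2EI)  [x>a] = -7·1²/(2·20000) = -7/40000 rad
Load 4 — applied couple M₀=8 kN·m at a=4/3 m (b=L-a=8/3):
  θ_4 = M₀a/EI  [x>a] = 8·(4/3)/20000 = 1/1875 rad
Superposition: θ = Σ θ_i = 414091/75000000 rad ≈ 0.005521 rad

θ(12/5) = 414091/75000000 rad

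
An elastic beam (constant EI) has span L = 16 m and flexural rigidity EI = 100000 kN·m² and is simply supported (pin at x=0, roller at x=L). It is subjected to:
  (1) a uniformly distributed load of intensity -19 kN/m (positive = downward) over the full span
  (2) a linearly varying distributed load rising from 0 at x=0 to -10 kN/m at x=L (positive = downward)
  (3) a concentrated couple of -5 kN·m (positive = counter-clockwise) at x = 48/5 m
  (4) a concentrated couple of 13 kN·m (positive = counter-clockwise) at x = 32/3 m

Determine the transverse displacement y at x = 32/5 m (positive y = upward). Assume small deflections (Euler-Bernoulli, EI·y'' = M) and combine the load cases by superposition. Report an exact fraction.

y(32/5) = 17003912/87890625 m

Load 1 — uniform load w=-19 kN/m over full span:
  y_1 = -wx(L³-2Lx²+x³)/(24EI) = -(-19)·(32/5)·(16³-2·16·(32/5)²+(32/5)³)/(24·100000) = 301568/1953125 m
Load 2 — triangular load w₀=-10 kN/m (0→w₀ over full span):
  y_2 = -w₀x(7L⁴-10L²x²+3x⁴)/(360LEI) = -(-10)·(32/5)·(7·16⁴-10·16²·(32/5)²+3·(32/5)⁴)/(360·16·100000) = 1168384/29296875 m
Load 3 — applied couple M₀=-5 kN·m at a=48/5 m (b=L-a=32/5):
  y_3 = (M₀x³/(6L)+C₁x)/EI  [x≤a] with C₁=M₀(3b²-L²)/(6L)=104/15 = ((-5)·(32/5)³/(6·16)+(104/15)·(32/5))/100000 = 24/78125 m
Load 4 — applied couple M₀=13 kN·m at a=32/3 m (b=L-a=16/3):
  y_4 = (M₀x³/(6L)+C₁x)/EI  [x≤a] with C₁=M₀(3b²-L²)/(6L)=-208/9 = (13·(32/5)³/(6·16)+(-208/9)·(32/5))/100000 = -3952/3515625 m
Superposition: y = Σ y_i = 17003912/87890625 m ≈ 0.193467 m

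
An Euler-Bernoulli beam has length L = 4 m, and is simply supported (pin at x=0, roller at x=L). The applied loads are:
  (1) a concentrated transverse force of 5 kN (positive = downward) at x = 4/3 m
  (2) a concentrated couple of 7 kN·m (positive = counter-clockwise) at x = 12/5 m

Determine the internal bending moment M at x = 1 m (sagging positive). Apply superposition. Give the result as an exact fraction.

Load 1 — point force P=5 kN at a=4/3 m (b=L-a=8/3):
  M_1 = Pbx/L  [x≤a] = 5·(8/3)·1/4 = 10/3 kN·m
Load 2 — applied couple M₀=7 kN·m at a=12/5 m (b=L-a=8/5):
  M_2 = M₀x/L  [x≤a] = 7·1/4 = 7/4 kN·m
Superposition: M = Σ M_i = 61/12 kN·m ≈ 5.083333 kN·m

M(1) = 61/12 kN·m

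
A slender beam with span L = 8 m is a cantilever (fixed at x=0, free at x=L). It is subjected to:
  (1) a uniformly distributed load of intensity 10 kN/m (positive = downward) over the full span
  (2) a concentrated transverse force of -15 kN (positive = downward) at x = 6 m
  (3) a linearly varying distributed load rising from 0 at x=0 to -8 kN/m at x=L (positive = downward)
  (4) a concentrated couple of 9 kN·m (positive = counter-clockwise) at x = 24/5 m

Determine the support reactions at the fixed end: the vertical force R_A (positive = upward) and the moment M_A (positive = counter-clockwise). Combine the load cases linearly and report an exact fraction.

Load 1 — uniform load w=10 kN/m over full span:
  R_A = wL = 10·8 = 80 kN
  M_A = wL²/2 = 10·8²/2 = 320 kN·m
Load 2 — point force P=-15 kN at a=6 m (b=L-a=2):
  R_A = P = (-15) = -15 kN
  M_A = Pa = (-15)·6 = -90 kN·m
Load 3 — triangular load w₀=-8 kN/m (0→w₀ over full span):
  R_A = w₀L/2 = (-8)·8/2 = -32 kN
  M_A = w₀L²/3 = (-8)·8²/3 = -512/3 kN·m
Load 4 — applied couple M₀=9 kN·m at a=24/5 m (b=L-a=16/5):
  R_A = 0 kN
  M_A = -M₀ = -9 kN·m
Superposition: R_A = 33 kN, M_A = 151/3 kN·m

R_A = 33 kN, M_A = 151/3 kN·m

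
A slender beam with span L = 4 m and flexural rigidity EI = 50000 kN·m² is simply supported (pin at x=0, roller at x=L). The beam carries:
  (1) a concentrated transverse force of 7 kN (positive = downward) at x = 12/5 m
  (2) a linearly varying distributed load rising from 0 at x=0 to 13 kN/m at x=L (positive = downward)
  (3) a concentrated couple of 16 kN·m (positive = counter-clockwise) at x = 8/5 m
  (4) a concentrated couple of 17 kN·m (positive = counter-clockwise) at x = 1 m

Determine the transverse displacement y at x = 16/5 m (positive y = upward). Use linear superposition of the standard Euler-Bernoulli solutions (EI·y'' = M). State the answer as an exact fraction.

y(16/5) = -243781/1562500000 m

Load 1 — point force P=7 kN at a=12/5 m (b=L-a=8/5):
  y_1 = -Pa(L-x)(2Lx-a²-x²)/(6LEI)  [x>a] = -7·(12/5)·(4-(16/5))·(2·4·(16/5)-(12/5)²-(16/5)²)/(6·4·50000) = -42/390625 m
Load 2 — triangular load w₀=13 kN/m (0→w₀ over full span):
  y_2 = -w₀x(7L⁴-10L²x²+3x⁴)/(360LEI) = -13·(16/5)·(7·4⁴-10·4²·(16/5)²+3·(16/5)⁴)/(360·4·50000) = -13208/48828125 m
Load 3 — applied couple M₀=16 kN·m at a=8/5 m (b=L-a=12/5):
  y_3 = (M₀x³/(6L)-M₀(x-a)²/2+C₁x)/EI  [x>a] with C₁=M₀(3b²-L²)/(6L)=64/75 = (16·(16/5)³/(6·4)-16·((16/5)-(8/5))²/2+(64/75)·(16/5))/50000 = 32/390625 m
Load 4 — applied couple M₀=17 kN·m at a=1 m (b=L-a=3):
  y_4 = (M₀x³/(6L)-M₀(x-a)²/2+C₁x)/EI  [x>a] with C₁=M₀(3b²-L²)/(6L)=187/24 = (17·(16/5)³/(6·4)-17·((16/5)-1)²/2+(187/24)·(16/5))/50000 = 1751/12500000 m
Superposition: y = Σ y_i = -243781/1562500000 m ≈ -0.000156 m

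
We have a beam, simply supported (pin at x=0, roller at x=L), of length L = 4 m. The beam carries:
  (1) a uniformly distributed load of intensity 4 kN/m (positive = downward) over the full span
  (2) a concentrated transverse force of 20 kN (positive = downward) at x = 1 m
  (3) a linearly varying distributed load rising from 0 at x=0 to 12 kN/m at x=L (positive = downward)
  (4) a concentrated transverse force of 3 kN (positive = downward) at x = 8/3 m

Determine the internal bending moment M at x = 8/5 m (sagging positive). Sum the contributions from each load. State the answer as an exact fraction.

Load 1 — uniform load w=4 kN/m over full span:
  M_1 = wx(L-x)/2 = 4·(8/5)·(4-(8/5))/2 = 192/25 kN·m
Load 2 — point force P=20 kN at a=1 m (b=L-a=3):
  M_2 = Pa(L-x)/L  [x>a] = 20·1·(4-(8/5))/4 = 12 kN·m
Load 3 — triangular load w₀=12 kN/m (0→w₀ over full span):
  M_3 = w₀Lx/6 - w₀x³/(6L) = 12·4·(8/5)/6 - 12·(8/5)³/(6·4) = 1344/125 kN·m
Load 4 — point force P=3 kN at a=8/3 m (b=L-a=4/3):
  M_4 = Pbx/L  [x≤a] = 3·(4/3)·(8/5)/4 = 8/5 kN·m
Superposition: M = Σ M_i = 4004/125 kN·m ≈ 32.032000 kN·m

M(8/5) = 4004/125 kN·m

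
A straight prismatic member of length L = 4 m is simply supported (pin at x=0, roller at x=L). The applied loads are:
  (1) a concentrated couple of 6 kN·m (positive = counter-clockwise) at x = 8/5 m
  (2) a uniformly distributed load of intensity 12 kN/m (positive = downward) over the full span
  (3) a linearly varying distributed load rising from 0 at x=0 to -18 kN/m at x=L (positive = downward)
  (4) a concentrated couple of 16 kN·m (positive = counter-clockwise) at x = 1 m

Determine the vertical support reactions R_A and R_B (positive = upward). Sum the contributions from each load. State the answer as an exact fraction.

R_A = 35/2 kN, R_B = -11/2 kN

Load 1 — applied couple M₀=6 kN·m at a=8/5 m (b=L-a=12/5):
  R_A = M₀/L = 6/4 = 3/2 kN
  R_B = -M₀/L = -6/4 = -3/2 kN
Load 2 — uniform load w=12 kN/m over full span:
  R_A = wL/2 = 12·4/2 = 24 kN
  R_B = wL/2 = 12·4/2 = 24 kN
Load 3 — triangular load w₀=-18 kN/m (0→w₀ over full span):
  R_A = w₀L/6 = (-18)·4/6 = -12 kN
  R_B = w₀L/3 = (-18)·4/3 = -24 kN
Load 4 — applied couple M₀=16 kN·m at a=1 m (b=L-a=3):
  R_A = M₀/L = 16/4 = 4 kN
  R_B = -M₀/L = -16/4 = -4 kN
Superposition: R_A = 35/2 kN, R_B = -11/2 kN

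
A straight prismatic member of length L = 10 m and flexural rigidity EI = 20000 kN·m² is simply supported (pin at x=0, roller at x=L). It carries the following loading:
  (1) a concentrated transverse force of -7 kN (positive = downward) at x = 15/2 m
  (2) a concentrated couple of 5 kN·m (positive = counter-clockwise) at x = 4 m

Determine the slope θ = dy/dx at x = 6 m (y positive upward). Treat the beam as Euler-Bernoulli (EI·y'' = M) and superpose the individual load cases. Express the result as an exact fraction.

θ(6) = -431/1920000 rad

Load 1 — point force P=-7 kN at a=15/2 m (b=L-a=5/2):
  θ_1 = -Pb(L²-b²-3x²)/(6LEI)  [x≤a] = -(-7)·(5/2)·(10²-(5/2)²-3·6²)/(6·10·20000) = -133/640000 rad
Load 2 — applied couple M₀=5 kN·m at a=4 m (b=L-a=6):
  θ_2 = (M₀x²/(2L)-M₀(x-a)+C₁)/EI  [x>a] with C₁=M₀(3b²-L²)/(6L)=2/3 = (5·6²/(2·10)-5·(6-4)+(2/3))/20000 = -1/60000 rad
Superposition: θ = Σ θ_i = -431/1920000 rad ≈ -0.000224 rad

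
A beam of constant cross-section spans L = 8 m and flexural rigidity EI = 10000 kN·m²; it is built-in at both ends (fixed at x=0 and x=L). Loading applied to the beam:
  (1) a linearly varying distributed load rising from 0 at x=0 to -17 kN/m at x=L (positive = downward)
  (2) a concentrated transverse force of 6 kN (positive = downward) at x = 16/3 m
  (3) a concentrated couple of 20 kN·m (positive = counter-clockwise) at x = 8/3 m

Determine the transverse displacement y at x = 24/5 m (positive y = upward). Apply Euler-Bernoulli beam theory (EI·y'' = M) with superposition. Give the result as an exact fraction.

y(24/5) = 795776/87890625 m

Load 1 — triangular load w₀=-17 kN/m (0→w₀ over full span):
  y_1 = -w₀x²(L-x)²(x+2L)/(120LEI) = -(-17)·(24/5)²·(8-(24/5))²·((24/5)+2·8)/(120·8·10000) = 84864/9765625 m
Load 2 — point force P=6 kN at a=16/3 m (b=L-a=8/3):
  y_2 = -Pb²x²(3aL-(3a+b)x)/(6L³EI)  [x≤a] = -6·(8/3)²·(24/5)²·(3·(16/3)·8-(3·(16/3)+(8/3))·(24/5))/(6·8³·10000) = -96/78125 m
Load 3 — applied couple M₀=20 kN·m at a=8/3 m (b=L-a=16/3):
  y_3 = (R_Ax³/6 - M_Ax²/2 - M₀(x-a)²/2)/EI  [x>a] with R_A=10/3, M_A=0 = ((10/3)·(24/5)³/6 - 0·(24/5)²/2 - 20·((24/5)-(8/3))²/2)/10000 = 224/140625 m
Superposition: y = Σ y_i = 795776/87890625 m ≈ 0.009054 m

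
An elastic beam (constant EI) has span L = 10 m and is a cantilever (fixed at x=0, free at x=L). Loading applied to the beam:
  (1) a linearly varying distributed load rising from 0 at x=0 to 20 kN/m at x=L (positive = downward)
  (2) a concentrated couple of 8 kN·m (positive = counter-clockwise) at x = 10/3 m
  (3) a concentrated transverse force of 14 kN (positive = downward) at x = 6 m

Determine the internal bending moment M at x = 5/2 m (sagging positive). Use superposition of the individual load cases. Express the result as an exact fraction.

Load 1 — triangular load w₀=20 kN/m (0→w₀ over full span):
  M_1 = w₀Lx/2 - w₀L²/3 - w₀x³/(6L) = 20·10·(5/2)/2 - 20·10²/3 - 20·(5/2)³/(6·10) = -3375/8 kN·m
Load 2 — applied couple M₀=8 kN·m at a=10/3 m (b=L-a=20/3):
  M_2 = M₀  [x≤a] = 8 = 8 kN·m
Load 3 — point force P=14 kN at a=6 m (b=L-a=4):
  M_3 = -P(a-x)  [x≤a] = -14·(6-(5/2)) = -49 kN·m
Superposition: M = Σ M_i = -3703/8 kN·m ≈ -462.875000 kN·m

M(5/2) = -3703/8 kN·m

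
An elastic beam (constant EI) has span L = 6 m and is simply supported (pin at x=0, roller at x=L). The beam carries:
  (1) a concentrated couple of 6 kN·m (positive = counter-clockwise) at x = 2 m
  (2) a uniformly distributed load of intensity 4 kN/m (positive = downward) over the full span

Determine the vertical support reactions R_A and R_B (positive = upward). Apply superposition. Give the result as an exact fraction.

Load 1 — applied couple M₀=6 kN·m at a=2 m (b=L-a=4):
  R_A = M₀/L = 6/6 = 1 kN
  R_B = -M₀/L = -6/6 = -1 kN
Load 2 — uniform load w=4 kN/m over full span:
  R_A = wL/2 = 4·6/2 = 12 kN
  R_B = wL/2 = 4·6/2 = 12 kN
Superposition: R_A = 13 kN, R_B = 11 kN

R_A = 13 kN, R_B = 11 kN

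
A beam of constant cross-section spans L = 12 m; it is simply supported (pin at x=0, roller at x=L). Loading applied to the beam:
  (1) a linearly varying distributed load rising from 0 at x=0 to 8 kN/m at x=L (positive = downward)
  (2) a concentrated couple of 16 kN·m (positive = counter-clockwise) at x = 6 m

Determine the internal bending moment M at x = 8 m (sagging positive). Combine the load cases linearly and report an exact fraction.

M(8) = 592/9 kN·m

Load 1 — triangular load w₀=8 kN/m (0→w₀ over full span):
  M_1 = w₀Lx/6 - w₀x³/(6L) = 8·12·8/6 - 8·8³/(6·12) = 640/9 kN·m
Load 2 — applied couple M₀=16 kN·m at a=6 m (b=L-a=6):
  M_2 = M₀x/L - M₀  [x>a] = 16·8/12 - 16 = -16/3 kN·m
Superposition: M = Σ M_i = 592/9 kN·m ≈ 65.777778 kN·m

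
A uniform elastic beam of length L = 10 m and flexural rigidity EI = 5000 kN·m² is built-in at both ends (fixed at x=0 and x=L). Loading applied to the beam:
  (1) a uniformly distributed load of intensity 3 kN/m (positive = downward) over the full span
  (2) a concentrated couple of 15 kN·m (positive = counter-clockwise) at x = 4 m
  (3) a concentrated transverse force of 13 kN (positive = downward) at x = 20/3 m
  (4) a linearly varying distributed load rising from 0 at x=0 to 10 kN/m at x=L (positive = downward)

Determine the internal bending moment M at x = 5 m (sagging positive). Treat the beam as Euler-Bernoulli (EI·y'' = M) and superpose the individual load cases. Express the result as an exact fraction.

M(5) = 311/9 kN·m

Load 1 — uniform load w=3 kN/m over full span:
  M_1 = wLx/2 - wL²/12 - wx²/2 = 3·10·5/2 - 3·10²/12 - 3·5²/2 = 25/2 kN·m
Load 2 — applied couple M₀=15 kN·m at a=4 m (b=L-a=6):
  M_2 = R_Ax - M_A - M₀  [x>a] with R_A=54/25, M_A=9/5 = (54/25)·5 - (9/5) - 15 = -6 kN·m
Load 3 — point force P=13 kN at a=20/3 m (b=L-a=10/3):
  M_3 = Pb²(3a+b)x/L³ - Pab²/L²  [x≤a] = 13·(10/3)²·(3·(20/3)+(10/3))·5/10³ - 13·(20/3)·(10/3)²/10² = 65/9 kN·m
Load 4 — triangular load w₀=10 kN/m (0→w₀ over full span):
  M_4 = 3w₀Lx/20 - w₀L²/30 - w₀x³/(6L) = 3·10·10·5/20 - 10·10²/30 - 10·5³/(6·10) = 125/6 kN·m
Superposition: M = Σ M_i = 311/9 kN·m ≈ 34.555556 kN·m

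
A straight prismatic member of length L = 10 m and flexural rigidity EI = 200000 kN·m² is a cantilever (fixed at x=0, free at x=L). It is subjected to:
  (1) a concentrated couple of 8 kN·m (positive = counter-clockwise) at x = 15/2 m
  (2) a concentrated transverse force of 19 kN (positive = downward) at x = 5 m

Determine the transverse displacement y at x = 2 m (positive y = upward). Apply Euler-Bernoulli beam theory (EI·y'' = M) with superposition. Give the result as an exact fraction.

y(2) = -223/300000 m

Load 1 — applied couple M₀=8 kN·m at a=15/2 m (b=L-a=5/2):
  y_1 = M₀x²/(2EI)  [x≤a] = 8·2²/(2·200000) = 1/12500 m
Load 2 — point force P=19 kN at a=5 m (b=L-a=5):
  y_2 = -Px²(3a-x)/(6EI)  [x≤a] = -19·2²·(3·5-2)/(6·200000) = -247/300000 m
Superposition: y = Σ y_i = -223/300000 m ≈ -0.000743 m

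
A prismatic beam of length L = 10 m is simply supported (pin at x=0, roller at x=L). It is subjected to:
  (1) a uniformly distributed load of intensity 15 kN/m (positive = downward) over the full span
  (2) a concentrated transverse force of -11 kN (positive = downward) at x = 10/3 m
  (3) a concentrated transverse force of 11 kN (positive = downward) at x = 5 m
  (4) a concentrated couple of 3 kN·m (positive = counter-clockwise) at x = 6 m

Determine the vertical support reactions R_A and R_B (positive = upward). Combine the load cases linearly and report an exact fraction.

R_A = 1102/15 kN, R_B = 1148/15 kN

Load 1 — uniform load w=15 kN/m over full span:
  R_A = wL/2 = 15·10/2 = 75 kN
  R_B = wL/2 = 15·10/2 = 75 kN
Load 2 — point force P=-11 kN at a=10/3 m (b=L-a=20/3):
  R_A = Pb/L = (-11)·(20/3)/10 = -22/3 kN
  R_B = Pa/L = (-11)·(10/3)/10 = -11/3 kN
Load 3 — point force P=11 kN at a=5 m (b=L-a=5):
  R_A = Pb/L = 11·5/10 = 11/2 kN
  R_B = Pa/L = 11·5/10 = 11/2 kN
Load 4 — applied couple M₀=3 kN·m at a=6 m (b=L-a=4):
  R_A = M₀/L = 3/10 kN
  R_B = -M₀/L = -3/10 kN
Superposition: R_A = 1102/15 kN, R_B = 1148/15 kN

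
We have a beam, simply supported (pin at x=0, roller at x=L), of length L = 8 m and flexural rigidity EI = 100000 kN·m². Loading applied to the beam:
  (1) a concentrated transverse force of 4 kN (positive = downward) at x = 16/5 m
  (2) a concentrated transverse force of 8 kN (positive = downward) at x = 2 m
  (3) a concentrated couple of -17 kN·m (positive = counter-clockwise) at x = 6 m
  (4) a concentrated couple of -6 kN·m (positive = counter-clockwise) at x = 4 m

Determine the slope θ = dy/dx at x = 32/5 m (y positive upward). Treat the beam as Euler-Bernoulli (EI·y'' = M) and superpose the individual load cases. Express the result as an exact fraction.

θ(32/5) = 18697/150000000 rad

Load 1 — point force P=4 kN at a=16/5 m (b=L-a=24/5):
  θ_1 = -Pa(2L²-6Lx+3x²+a²)/(6LEI)  [x>a] = -4·(16/5)·(2·8²-6·8·(32/5)+3·(32/5)²+(16/5)²)/(6·8·100000) = 48/390625 rad
Load 2 — point force P=8 kN at a=2 m (b=L-a=6):
  θ_2 = -Pa(2L²-6Lx+3x²+a²)/(6LEI)  [x>a] = -8·2·(2·8²-6·8·(32/5)+3·(32/5)²+2²)/(6·8·100000) = 109/625000 rad
Load 3 — applied couple M₀=-17 kN·m at a=6 m (b=L-a=2):
  θ_3 = (M₀x²/(2L)-M₀(x-a)+C₁)/EI  [x>a] with C₁=M₀(3b²-L²)/(6L)=221/12 = ((-17)·(32/5)²/(2·8)-(-17)·((32/5)-6)+(221/12))/100000 = -5491/30000000 rad
Load 4 — applied couple M₀=-6 kN·m at a=4 m (b=L-a=4):
  θ_4 = (M₀x²/(2L)-M₀(x-a)+C₁)/EI  [x>a] with C₁=M₀(3b²-L²)/(6L)=2 = ((-6)·(32/5)²/(2·8)-(-6)·((32/5)-4)+2)/100000 = 13/1250000 rad
Superposition: θ = Σ θ_i = 18697/150000000 rad ≈ 0.000125 rad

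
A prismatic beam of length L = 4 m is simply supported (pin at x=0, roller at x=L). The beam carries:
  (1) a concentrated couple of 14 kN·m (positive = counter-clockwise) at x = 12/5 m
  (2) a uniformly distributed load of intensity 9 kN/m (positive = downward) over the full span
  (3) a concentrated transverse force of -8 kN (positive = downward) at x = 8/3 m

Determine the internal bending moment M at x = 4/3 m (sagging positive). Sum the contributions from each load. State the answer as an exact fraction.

M(4/3) = 154/9 kN·m

Load 1 — applied couple M₀=14 kN·m at a=12/5 m (b=L-a=8/5):
  M_1 = M₀x/L  [x≤a] = 14·(4/3)/4 = 14/3 kN·m
Load 2 — uniform load w=9 kN/m over full span:
  M_2 = wx(L-x)/2 = 9·(4/3)·(4-(4/3))/2 = 16 kN·m
Load 3 — point force P=-8 kN at a=8/3 m (b=L-a=4/3):
  M_3 = Pbx/L  [x≤a] = (-8)·(4/3)·(4/3)/4 = -32/9 kN·m
Superposition: M = Σ M_i = 154/9 kN·m ≈ 17.111111 kN·m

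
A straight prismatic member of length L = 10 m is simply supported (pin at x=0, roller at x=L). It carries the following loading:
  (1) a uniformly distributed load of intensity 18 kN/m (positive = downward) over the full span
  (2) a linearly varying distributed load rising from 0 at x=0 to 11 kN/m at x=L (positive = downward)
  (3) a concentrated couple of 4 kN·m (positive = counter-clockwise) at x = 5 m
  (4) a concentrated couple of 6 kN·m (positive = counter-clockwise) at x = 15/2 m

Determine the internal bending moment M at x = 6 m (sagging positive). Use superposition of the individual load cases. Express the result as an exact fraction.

Load 1 — uniform load w=18 kN/m over full span:
  M_1 = wx(L-x)/2 = 18·6·(10-6)/2 = 216 kN·m
Load 2 — triangular load w₀=11 kN/m (0→w₀ over full span):
  M_2 = w₀Lx/6 - w₀x³/(6L) = 11·10·6/6 - 11·6³/(6·10) = 352/5 kN·m
Load 3 — applied couple M₀=4 kN·m at a=5 m (b=L-a=5):
  M_3 = M₀x/L - M₀  [x>a] = 4·6/10 - 4 = -8/5 kN·m
Load 4 — applied couple M₀=6 kN·m at a=15/2 m (b=L-a=5/2):
  M_4 = M₀x/L  [x≤a] = 6·6/10 = 18/5 kN·m
Superposition: M = Σ M_i = 1442/5 kN·m ≈ 288.400000 kN·m

M(6) = 1442/5 kN·m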